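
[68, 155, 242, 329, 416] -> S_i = 68 + 87*i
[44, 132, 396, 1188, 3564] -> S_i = 44*3^i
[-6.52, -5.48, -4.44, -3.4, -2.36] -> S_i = -6.52 + 1.04*i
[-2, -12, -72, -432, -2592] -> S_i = -2*6^i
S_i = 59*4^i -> [59, 236, 944, 3776, 15104]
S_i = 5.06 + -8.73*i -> [5.06, -3.67, -12.4, -21.13, -29.86]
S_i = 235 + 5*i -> [235, 240, 245, 250, 255]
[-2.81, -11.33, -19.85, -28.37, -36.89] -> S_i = -2.81 + -8.52*i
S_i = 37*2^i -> [37, 74, 148, 296, 592]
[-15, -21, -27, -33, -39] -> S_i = -15 + -6*i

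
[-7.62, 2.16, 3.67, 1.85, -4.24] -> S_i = Random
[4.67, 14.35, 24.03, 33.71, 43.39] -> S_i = 4.67 + 9.68*i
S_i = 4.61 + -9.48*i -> [4.61, -4.87, -14.35, -23.83, -33.31]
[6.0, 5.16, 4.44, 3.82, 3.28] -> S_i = 6.00*0.86^i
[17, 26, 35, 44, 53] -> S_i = 17 + 9*i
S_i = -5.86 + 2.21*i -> [-5.86, -3.65, -1.44, 0.77, 2.98]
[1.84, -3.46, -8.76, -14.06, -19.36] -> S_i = 1.84 + -5.30*i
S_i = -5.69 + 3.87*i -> [-5.69, -1.82, 2.05, 5.92, 9.79]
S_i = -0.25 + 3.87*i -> [-0.25, 3.62, 7.49, 11.36, 15.23]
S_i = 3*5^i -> [3, 15, 75, 375, 1875]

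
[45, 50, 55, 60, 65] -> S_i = 45 + 5*i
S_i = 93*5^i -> [93, 465, 2325, 11625, 58125]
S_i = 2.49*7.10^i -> [2.49, 17.68, 125.52, 891.2, 6327.51]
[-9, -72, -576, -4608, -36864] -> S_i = -9*8^i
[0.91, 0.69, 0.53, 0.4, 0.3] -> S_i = 0.91*0.76^i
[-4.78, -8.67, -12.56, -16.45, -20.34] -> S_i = -4.78 + -3.89*i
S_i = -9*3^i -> [-9, -27, -81, -243, -729]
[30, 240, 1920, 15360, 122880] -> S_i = 30*8^i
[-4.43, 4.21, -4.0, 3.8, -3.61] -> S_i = -4.43*(-0.95)^i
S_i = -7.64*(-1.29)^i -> [-7.64, 9.86, -12.71, 16.4, -21.16]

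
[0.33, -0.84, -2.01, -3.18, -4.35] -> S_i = 0.33 + -1.17*i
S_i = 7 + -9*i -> [7, -2, -11, -20, -29]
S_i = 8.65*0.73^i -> [8.65, 6.31, 4.61, 3.36, 2.46]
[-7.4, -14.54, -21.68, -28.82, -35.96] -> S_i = -7.40 + -7.14*i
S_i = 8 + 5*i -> [8, 13, 18, 23, 28]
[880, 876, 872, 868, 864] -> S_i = 880 + -4*i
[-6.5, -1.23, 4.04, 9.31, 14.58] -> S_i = -6.50 + 5.27*i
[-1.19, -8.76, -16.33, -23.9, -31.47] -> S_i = -1.19 + -7.57*i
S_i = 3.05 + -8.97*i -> [3.05, -5.92, -14.89, -23.86, -32.83]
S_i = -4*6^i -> [-4, -24, -144, -864, -5184]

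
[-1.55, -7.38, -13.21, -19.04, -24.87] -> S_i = -1.55 + -5.83*i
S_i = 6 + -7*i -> [6, -1, -8, -15, -22]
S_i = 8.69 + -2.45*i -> [8.69, 6.24, 3.79, 1.34, -1.11]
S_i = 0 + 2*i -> [0, 2, 4, 6, 8]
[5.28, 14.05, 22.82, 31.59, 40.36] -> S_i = 5.28 + 8.77*i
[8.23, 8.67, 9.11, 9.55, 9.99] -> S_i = 8.23 + 0.44*i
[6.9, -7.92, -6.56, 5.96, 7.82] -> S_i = Random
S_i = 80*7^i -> [80, 560, 3920, 27440, 192080]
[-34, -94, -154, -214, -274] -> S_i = -34 + -60*i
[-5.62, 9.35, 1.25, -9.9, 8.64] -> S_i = Random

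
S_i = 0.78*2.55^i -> [0.78, 1.99, 5.07, 12.93, 32.98]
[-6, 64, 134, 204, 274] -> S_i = -6 + 70*i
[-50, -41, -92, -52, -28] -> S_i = Random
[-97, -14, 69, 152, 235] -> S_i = -97 + 83*i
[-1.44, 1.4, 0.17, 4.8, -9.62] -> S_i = Random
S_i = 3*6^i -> [3, 18, 108, 648, 3888]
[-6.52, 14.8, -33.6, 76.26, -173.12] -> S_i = -6.52*(-2.27)^i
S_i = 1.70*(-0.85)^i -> [1.7, -1.44, 1.23, -1.04, 0.89]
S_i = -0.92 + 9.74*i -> [-0.92, 8.82, 18.56, 28.3, 38.04]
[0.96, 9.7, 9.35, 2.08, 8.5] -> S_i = Random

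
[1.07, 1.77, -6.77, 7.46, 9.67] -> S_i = Random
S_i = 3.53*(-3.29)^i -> [3.53, -11.61, 38.21, -125.71, 413.58]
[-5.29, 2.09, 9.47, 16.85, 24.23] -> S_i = -5.29 + 7.38*i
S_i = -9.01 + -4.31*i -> [-9.01, -13.32, -17.63, -21.94, -26.25]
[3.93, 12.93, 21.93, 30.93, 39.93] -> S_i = 3.93 + 9.00*i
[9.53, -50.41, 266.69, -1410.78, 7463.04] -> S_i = 9.53*(-5.29)^i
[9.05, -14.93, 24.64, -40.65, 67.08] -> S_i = 9.05*(-1.65)^i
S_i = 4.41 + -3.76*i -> [4.41, 0.65, -3.11, -6.87, -10.63]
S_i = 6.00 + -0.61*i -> [6.0, 5.39, 4.78, 4.17, 3.56]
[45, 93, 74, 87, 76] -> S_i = Random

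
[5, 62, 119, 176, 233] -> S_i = 5 + 57*i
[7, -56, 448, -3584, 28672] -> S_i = 7*-8^i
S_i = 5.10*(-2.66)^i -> [5.1, -13.57, 36.09, -95.99, 255.33]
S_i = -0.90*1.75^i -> [-0.9, -1.58, -2.76, -4.82, -8.44]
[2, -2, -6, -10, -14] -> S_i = 2 + -4*i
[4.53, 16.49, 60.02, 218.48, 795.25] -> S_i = 4.53*3.64^i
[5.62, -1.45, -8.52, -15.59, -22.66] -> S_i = 5.62 + -7.07*i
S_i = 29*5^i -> [29, 145, 725, 3625, 18125]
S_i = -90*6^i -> [-90, -540, -3240, -19440, -116640]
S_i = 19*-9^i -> [19, -171, 1539, -13851, 124659]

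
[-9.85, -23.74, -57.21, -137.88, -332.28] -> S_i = -9.85*2.41^i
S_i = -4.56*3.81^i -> [-4.56, -17.37, -66.19, -252.2, -960.87]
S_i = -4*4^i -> [-4, -16, -64, -256, -1024]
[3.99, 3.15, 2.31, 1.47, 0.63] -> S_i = 3.99 + -0.84*i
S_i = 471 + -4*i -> [471, 467, 463, 459, 455]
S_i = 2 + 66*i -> [2, 68, 134, 200, 266]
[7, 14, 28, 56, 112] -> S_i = 7*2^i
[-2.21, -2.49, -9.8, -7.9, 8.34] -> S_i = Random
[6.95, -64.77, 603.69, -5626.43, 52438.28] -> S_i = 6.95*(-9.32)^i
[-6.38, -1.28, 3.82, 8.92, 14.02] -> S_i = -6.38 + 5.10*i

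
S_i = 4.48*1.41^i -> [4.48, 6.32, 8.91, 12.56, 17.71]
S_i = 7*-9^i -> [7, -63, 567, -5103, 45927]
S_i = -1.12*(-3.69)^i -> [-1.12, 4.13, -15.25, 56.27, -207.65]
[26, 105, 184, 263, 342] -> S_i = 26 + 79*i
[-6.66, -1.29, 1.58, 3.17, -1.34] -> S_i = Random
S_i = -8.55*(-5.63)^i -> [-8.55, 48.14, -271.01, 1525.78, -8590.13]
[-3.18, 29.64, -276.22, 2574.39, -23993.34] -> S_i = -3.18*(-9.32)^i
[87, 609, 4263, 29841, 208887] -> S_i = 87*7^i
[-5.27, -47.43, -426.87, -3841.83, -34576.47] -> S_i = -5.27*9.00^i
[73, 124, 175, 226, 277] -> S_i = 73 + 51*i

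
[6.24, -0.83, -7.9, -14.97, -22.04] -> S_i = 6.24 + -7.07*i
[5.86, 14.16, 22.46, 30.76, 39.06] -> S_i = 5.86 + 8.30*i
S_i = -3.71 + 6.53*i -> [-3.71, 2.82, 9.35, 15.88, 22.41]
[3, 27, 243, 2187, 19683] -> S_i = 3*9^i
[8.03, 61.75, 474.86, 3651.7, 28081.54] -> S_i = 8.03*7.69^i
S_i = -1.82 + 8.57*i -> [-1.82, 6.75, 15.32, 23.89, 32.46]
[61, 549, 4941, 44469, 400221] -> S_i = 61*9^i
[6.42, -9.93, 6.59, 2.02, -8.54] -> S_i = Random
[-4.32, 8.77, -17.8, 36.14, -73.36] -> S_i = -4.32*(-2.03)^i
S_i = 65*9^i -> [65, 585, 5265, 47385, 426465]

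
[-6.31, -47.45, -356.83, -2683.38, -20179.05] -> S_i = -6.31*7.52^i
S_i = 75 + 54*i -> [75, 129, 183, 237, 291]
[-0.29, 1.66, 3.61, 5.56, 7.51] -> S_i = -0.29 + 1.95*i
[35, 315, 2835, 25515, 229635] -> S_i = 35*9^i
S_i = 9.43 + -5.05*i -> [9.43, 4.38, -0.67, -5.72, -10.77]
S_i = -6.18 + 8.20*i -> [-6.18, 2.02, 10.22, 18.42, 26.62]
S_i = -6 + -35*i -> [-6, -41, -76, -111, -146]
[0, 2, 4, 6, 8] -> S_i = 0 + 2*i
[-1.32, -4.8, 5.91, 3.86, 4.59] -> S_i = Random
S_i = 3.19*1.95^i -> [3.19, 6.22, 12.13, 23.65, 46.12]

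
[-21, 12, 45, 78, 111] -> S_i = -21 + 33*i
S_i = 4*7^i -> [4, 28, 196, 1372, 9604]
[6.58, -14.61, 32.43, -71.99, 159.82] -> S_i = 6.58*(-2.22)^i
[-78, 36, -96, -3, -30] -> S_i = Random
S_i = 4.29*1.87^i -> [4.29, 8.02, 15.0, 28.05, 52.46]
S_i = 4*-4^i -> [4, -16, 64, -256, 1024]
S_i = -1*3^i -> [-1, -3, -9, -27, -81]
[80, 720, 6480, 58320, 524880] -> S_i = 80*9^i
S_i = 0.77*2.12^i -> [0.77, 1.63, 3.46, 7.34, 15.55]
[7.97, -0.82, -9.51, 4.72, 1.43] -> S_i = Random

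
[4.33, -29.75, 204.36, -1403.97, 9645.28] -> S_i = 4.33*(-6.87)^i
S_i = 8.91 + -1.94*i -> [8.91, 6.97, 5.03, 3.09, 1.15]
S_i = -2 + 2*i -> [-2, 0, 2, 4, 6]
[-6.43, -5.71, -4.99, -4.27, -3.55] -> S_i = -6.43 + 0.72*i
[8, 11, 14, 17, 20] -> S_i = 8 + 3*i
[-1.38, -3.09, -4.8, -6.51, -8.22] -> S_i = -1.38 + -1.71*i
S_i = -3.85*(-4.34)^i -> [-3.85, 16.71, -72.52, 314.72, -1365.9]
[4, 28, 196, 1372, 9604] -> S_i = 4*7^i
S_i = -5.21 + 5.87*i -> [-5.21, 0.66, 6.53, 12.4, 18.27]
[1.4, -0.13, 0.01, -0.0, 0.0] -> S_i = 1.40*(-0.09)^i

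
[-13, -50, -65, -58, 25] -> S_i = Random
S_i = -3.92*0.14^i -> [-3.92, -0.55, -0.08, -0.01, -0.0]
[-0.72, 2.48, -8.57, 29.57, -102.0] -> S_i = -0.72*(-3.45)^i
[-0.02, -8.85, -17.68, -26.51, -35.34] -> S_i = -0.02 + -8.83*i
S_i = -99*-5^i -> [-99, 495, -2475, 12375, -61875]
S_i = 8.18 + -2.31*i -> [8.18, 5.87, 3.56, 1.25, -1.06]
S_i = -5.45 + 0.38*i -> [-5.45, -5.07, -4.69, -4.31, -3.93]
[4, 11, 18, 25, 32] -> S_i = 4 + 7*i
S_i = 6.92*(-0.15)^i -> [6.92, -1.04, 0.16, -0.02, 0.0]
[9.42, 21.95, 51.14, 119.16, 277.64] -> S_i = 9.42*2.33^i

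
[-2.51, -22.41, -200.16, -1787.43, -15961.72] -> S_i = -2.51*8.93^i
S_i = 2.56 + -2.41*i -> [2.56, 0.15, -2.26, -4.67, -7.08]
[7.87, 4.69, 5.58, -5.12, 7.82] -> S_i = Random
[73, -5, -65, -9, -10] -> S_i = Random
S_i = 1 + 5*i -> [1, 6, 11, 16, 21]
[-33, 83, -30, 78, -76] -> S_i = Random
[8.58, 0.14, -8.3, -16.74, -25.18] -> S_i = 8.58 + -8.44*i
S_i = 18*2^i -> [18, 36, 72, 144, 288]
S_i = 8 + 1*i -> [8, 9, 10, 11, 12]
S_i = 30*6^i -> [30, 180, 1080, 6480, 38880]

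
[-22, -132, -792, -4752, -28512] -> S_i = -22*6^i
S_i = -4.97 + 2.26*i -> [-4.97, -2.71, -0.45, 1.81, 4.07]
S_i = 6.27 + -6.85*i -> [6.27, -0.58, -7.43, -14.28, -21.13]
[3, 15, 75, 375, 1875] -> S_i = 3*5^i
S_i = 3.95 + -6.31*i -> [3.95, -2.36, -8.67, -14.98, -21.29]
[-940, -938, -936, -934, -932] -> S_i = -940 + 2*i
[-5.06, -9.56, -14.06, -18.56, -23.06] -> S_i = -5.06 + -4.50*i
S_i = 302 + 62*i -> [302, 364, 426, 488, 550]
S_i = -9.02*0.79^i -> [-9.02, -7.13, -5.63, -4.45, -3.51]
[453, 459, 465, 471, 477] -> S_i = 453 + 6*i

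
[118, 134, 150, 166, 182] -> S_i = 118 + 16*i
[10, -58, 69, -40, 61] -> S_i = Random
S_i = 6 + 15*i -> [6, 21, 36, 51, 66]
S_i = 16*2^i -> [16, 32, 64, 128, 256]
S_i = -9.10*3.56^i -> [-9.1, -32.4, -115.33, -410.57, -1461.64]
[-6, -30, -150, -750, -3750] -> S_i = -6*5^i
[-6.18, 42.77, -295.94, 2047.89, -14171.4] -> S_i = -6.18*(-6.92)^i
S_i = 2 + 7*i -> [2, 9, 16, 23, 30]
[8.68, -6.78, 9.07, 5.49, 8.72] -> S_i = Random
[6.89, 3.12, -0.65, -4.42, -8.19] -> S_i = 6.89 + -3.77*i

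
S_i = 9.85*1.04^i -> [9.85, 10.24, 10.65, 11.08, 11.52]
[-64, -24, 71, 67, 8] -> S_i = Random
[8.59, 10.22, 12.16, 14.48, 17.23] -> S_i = 8.59*1.19^i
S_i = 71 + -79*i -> [71, -8, -87, -166, -245]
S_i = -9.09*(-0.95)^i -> [-9.09, 8.64, -8.2, 7.79, -7.4]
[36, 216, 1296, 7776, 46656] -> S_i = 36*6^i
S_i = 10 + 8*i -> [10, 18, 26, 34, 42]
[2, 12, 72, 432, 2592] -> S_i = 2*6^i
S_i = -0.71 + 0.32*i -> [-0.71, -0.39, -0.07, 0.25, 0.57]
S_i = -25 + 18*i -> [-25, -7, 11, 29, 47]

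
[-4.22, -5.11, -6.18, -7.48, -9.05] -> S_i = -4.22*1.21^i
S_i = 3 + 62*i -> [3, 65, 127, 189, 251]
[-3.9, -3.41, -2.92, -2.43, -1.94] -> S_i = -3.90 + 0.49*i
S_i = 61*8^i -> [61, 488, 3904, 31232, 249856]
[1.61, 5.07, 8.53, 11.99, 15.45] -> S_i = 1.61 + 3.46*i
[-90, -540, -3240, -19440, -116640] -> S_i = -90*6^i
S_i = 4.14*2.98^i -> [4.14, 12.34, 36.76, 109.56, 326.49]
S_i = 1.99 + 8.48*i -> [1.99, 10.47, 18.95, 27.43, 35.91]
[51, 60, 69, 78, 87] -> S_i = 51 + 9*i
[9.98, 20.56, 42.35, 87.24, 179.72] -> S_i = 9.98*2.06^i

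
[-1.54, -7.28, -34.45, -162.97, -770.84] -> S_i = -1.54*4.73^i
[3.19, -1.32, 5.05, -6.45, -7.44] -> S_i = Random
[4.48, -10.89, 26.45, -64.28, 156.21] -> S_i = 4.48*(-2.43)^i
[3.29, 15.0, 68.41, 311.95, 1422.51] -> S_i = 3.29*4.56^i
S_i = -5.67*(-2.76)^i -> [-5.67, 15.65, -43.19, 119.21, -329.02]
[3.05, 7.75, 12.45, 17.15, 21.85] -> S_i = 3.05 + 4.70*i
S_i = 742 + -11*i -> [742, 731, 720, 709, 698]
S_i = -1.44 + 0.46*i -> [-1.44, -0.98, -0.52, -0.06, 0.4]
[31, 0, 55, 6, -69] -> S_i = Random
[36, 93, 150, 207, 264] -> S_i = 36 + 57*i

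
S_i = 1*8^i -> [1, 8, 64, 512, 4096]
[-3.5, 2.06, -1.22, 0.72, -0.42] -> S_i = -3.50*(-0.59)^i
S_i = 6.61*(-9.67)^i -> [6.61, -63.92, 618.09, -5976.97, 57797.27]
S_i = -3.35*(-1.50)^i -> [-3.35, 5.03, -7.54, 11.31, -16.96]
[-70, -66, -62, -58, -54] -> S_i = -70 + 4*i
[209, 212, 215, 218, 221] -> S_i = 209 + 3*i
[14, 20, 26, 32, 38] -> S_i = 14 + 6*i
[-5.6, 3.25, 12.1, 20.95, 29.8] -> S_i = -5.60 + 8.85*i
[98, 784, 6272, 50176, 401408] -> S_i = 98*8^i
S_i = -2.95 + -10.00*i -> [-2.95, -12.95, -22.95, -32.95, -42.95]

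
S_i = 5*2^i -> [5, 10, 20, 40, 80]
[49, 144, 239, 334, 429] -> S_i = 49 + 95*i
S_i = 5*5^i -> [5, 25, 125, 625, 3125]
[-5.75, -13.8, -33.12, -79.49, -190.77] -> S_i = -5.75*2.40^i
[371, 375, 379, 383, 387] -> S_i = 371 + 4*i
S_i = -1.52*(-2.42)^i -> [-1.52, 3.68, -8.9, 21.54, -52.13]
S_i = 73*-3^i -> [73, -219, 657, -1971, 5913]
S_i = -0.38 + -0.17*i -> [-0.38, -0.55, -0.72, -0.89, -1.06]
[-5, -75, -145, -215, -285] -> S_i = -5 + -70*i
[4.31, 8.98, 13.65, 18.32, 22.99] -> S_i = 4.31 + 4.67*i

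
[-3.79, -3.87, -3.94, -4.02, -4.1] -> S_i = -3.79*1.02^i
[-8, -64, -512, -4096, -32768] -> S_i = -8*8^i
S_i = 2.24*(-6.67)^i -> [2.24, -14.94, 99.66, -664.7, 4433.55]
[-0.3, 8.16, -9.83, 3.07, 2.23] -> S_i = Random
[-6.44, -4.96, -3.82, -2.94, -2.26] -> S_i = -6.44*0.77^i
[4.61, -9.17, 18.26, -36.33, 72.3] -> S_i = 4.61*(-1.99)^i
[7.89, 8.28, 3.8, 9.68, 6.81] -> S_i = Random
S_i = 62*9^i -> [62, 558, 5022, 45198, 406782]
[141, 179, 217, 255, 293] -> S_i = 141 + 38*i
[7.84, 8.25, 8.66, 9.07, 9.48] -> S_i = 7.84 + 0.41*i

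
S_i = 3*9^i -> [3, 27, 243, 2187, 19683]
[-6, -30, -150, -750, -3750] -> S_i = -6*5^i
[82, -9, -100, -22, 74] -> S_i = Random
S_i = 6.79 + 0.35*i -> [6.79, 7.14, 7.49, 7.84, 8.19]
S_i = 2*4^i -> [2, 8, 32, 128, 512]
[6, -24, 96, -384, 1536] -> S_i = 6*-4^i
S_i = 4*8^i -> [4, 32, 256, 2048, 16384]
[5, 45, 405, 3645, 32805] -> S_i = 5*9^i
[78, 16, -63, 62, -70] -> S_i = Random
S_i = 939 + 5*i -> [939, 944, 949, 954, 959]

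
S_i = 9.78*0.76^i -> [9.78, 7.43, 5.65, 4.29, 3.26]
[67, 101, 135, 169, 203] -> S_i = 67 + 34*i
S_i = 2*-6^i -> [2, -12, 72, -432, 2592]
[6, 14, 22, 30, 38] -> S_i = 6 + 8*i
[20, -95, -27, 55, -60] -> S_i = Random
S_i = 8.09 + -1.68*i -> [8.09, 6.41, 4.73, 3.05, 1.37]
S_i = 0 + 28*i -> [0, 28, 56, 84, 112]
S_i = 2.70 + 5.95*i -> [2.7, 8.65, 14.6, 20.55, 26.5]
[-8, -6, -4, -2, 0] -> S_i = -8 + 2*i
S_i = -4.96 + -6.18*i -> [-4.96, -11.14, -17.32, -23.5, -29.68]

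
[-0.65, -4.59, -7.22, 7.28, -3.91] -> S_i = Random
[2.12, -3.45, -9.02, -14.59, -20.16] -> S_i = 2.12 + -5.57*i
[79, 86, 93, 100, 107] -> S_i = 79 + 7*i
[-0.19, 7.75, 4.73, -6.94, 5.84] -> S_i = Random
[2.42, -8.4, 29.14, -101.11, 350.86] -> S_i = 2.42*(-3.47)^i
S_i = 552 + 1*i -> [552, 553, 554, 555, 556]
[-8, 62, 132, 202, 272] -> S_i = -8 + 70*i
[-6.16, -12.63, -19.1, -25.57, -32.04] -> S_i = -6.16 + -6.47*i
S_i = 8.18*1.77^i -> [8.18, 14.48, 25.63, 45.36, 80.29]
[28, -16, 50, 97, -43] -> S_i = Random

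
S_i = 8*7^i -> [8, 56, 392, 2744, 19208]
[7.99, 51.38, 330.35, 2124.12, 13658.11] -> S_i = 7.99*6.43^i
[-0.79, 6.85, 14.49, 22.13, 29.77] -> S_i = -0.79 + 7.64*i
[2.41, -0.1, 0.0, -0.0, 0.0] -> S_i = 2.41*(-0.04)^i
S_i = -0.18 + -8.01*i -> [-0.18, -8.19, -16.2, -24.21, -32.22]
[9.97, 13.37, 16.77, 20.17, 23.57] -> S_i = 9.97 + 3.40*i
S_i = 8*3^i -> [8, 24, 72, 216, 648]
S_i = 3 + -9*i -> [3, -6, -15, -24, -33]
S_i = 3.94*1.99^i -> [3.94, 7.84, 15.6, 31.05, 61.79]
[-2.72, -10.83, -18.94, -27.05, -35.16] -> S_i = -2.72 + -8.11*i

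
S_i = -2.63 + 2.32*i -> [-2.63, -0.31, 2.01, 4.33, 6.65]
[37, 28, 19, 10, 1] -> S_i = 37 + -9*i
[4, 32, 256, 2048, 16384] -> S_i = 4*8^i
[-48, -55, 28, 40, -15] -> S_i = Random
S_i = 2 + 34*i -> [2, 36, 70, 104, 138]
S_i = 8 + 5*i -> [8, 13, 18, 23, 28]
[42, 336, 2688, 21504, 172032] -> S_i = 42*8^i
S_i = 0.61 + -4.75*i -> [0.61, -4.14, -8.89, -13.64, -18.39]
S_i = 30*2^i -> [30, 60, 120, 240, 480]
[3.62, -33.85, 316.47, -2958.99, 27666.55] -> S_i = 3.62*(-9.35)^i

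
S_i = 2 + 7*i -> [2, 9, 16, 23, 30]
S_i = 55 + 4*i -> [55, 59, 63, 67, 71]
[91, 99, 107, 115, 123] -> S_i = 91 + 8*i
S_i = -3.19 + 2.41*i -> [-3.19, -0.78, 1.63, 4.04, 6.45]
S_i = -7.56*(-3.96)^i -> [-7.56, 29.94, -118.55, 469.47, -1859.1]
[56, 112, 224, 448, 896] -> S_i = 56*2^i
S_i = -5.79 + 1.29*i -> [-5.79, -4.5, -3.21, -1.92, -0.63]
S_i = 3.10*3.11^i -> [3.1, 9.64, 29.98, 93.25, 290.0]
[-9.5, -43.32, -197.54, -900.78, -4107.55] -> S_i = -9.50*4.56^i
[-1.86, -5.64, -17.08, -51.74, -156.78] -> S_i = -1.86*3.03^i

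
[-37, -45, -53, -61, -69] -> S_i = -37 + -8*i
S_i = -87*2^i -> [-87, -174, -348, -696, -1392]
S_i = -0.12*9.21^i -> [-0.12, -1.11, -10.18, -93.75, -863.42]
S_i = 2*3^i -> [2, 6, 18, 54, 162]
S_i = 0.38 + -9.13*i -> [0.38, -8.75, -17.88, -27.01, -36.14]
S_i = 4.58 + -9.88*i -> [4.58, -5.3, -15.18, -25.06, -34.94]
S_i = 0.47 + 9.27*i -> [0.47, 9.74, 19.01, 28.28, 37.55]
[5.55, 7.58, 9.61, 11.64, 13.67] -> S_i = 5.55 + 2.03*i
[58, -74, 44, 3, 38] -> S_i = Random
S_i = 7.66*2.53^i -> [7.66, 19.38, 49.03, 124.05, 313.84]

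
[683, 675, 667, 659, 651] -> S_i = 683 + -8*i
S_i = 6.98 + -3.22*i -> [6.98, 3.76, 0.54, -2.68, -5.9]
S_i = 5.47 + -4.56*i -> [5.47, 0.91, -3.65, -8.21, -12.77]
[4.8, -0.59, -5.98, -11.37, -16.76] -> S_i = 4.80 + -5.39*i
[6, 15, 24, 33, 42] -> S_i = 6 + 9*i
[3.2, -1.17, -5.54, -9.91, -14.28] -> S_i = 3.20 + -4.37*i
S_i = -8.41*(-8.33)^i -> [-8.41, 70.06, -583.56, 4861.06, -40492.63]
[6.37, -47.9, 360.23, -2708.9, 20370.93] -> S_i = 6.37*(-7.52)^i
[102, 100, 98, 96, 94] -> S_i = 102 + -2*i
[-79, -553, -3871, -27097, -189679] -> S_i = -79*7^i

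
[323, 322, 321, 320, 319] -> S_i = 323 + -1*i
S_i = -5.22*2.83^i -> [-5.22, -14.77, -41.81, -118.31, -334.82]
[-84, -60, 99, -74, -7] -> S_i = Random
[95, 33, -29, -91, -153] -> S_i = 95 + -62*i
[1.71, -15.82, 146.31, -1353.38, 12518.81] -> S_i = 1.71*(-9.25)^i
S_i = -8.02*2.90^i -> [-8.02, -23.26, -67.45, -195.6, -567.24]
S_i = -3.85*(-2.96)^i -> [-3.85, 11.4, -33.73, 99.85, -295.55]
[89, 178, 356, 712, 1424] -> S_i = 89*2^i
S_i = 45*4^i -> [45, 180, 720, 2880, 11520]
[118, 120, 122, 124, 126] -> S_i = 118 + 2*i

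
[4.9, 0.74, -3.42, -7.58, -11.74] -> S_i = 4.90 + -4.16*i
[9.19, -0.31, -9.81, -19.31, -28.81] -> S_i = 9.19 + -9.50*i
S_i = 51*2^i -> [51, 102, 204, 408, 816]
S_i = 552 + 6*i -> [552, 558, 564, 570, 576]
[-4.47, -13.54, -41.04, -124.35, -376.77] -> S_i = -4.47*3.03^i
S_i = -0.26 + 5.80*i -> [-0.26, 5.54, 11.34, 17.14, 22.94]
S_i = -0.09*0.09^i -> [-0.09, -0.01, -0.0, -0.0, -0.0]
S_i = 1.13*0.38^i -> [1.13, 0.43, 0.16, 0.06, 0.02]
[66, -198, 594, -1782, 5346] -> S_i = 66*-3^i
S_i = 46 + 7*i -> [46, 53, 60, 67, 74]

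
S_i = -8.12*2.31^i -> [-8.12, -18.76, -43.33, -100.09, -231.21]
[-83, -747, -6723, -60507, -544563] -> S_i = -83*9^i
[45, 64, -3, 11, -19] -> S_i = Random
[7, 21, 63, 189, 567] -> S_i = 7*3^i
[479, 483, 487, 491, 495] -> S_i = 479 + 4*i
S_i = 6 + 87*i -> [6, 93, 180, 267, 354]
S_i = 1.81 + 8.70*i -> [1.81, 10.51, 19.21, 27.91, 36.61]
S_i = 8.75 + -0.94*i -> [8.75, 7.81, 6.87, 5.93, 4.99]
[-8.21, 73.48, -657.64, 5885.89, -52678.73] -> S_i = -8.21*(-8.95)^i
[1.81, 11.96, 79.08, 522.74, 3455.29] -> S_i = 1.81*6.61^i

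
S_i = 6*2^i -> [6, 12, 24, 48, 96]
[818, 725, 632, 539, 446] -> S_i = 818 + -93*i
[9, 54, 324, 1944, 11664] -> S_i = 9*6^i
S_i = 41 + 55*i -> [41, 96, 151, 206, 261]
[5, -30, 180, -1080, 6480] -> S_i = 5*-6^i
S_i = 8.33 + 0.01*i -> [8.33, 8.34, 8.35, 8.36, 8.37]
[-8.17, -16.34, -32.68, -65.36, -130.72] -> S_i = -8.17*2.00^i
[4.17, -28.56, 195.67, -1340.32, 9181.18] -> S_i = 4.17*(-6.85)^i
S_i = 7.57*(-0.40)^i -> [7.57, -3.03, 1.21, -0.48, 0.19]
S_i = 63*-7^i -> [63, -441, 3087, -21609, 151263]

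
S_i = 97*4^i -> [97, 388, 1552, 6208, 24832]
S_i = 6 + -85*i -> [6, -79, -164, -249, -334]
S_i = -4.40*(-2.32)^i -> [-4.4, 10.21, -23.68, 54.94, -127.47]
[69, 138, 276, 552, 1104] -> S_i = 69*2^i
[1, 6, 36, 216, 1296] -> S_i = 1*6^i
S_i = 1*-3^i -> [1, -3, 9, -27, 81]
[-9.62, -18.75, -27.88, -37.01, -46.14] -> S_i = -9.62 + -9.13*i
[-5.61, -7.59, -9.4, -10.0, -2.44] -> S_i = Random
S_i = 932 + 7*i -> [932, 939, 946, 953, 960]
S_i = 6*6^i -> [6, 36, 216, 1296, 7776]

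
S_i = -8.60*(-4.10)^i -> [-8.6, 35.26, -144.57, 592.72, -2430.15]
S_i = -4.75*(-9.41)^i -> [-4.75, 44.7, -420.6, 3957.88, -37243.64]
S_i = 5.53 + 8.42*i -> [5.53, 13.95, 22.37, 30.79, 39.21]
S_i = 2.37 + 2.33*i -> [2.37, 4.7, 7.03, 9.36, 11.69]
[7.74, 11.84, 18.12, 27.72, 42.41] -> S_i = 7.74*1.53^i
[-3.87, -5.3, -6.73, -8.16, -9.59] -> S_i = -3.87 + -1.43*i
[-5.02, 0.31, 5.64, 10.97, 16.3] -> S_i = -5.02 + 5.33*i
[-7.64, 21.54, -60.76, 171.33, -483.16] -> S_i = -7.64*(-2.82)^i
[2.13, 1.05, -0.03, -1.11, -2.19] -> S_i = 2.13 + -1.08*i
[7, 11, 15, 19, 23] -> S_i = 7 + 4*i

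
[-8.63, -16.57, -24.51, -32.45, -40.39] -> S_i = -8.63 + -7.94*i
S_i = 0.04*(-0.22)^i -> [0.04, -0.01, 0.0, -0.0, 0.0]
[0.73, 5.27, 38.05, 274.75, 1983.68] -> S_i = 0.73*7.22^i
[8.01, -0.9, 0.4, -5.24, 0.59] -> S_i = Random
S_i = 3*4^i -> [3, 12, 48, 192, 768]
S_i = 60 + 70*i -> [60, 130, 200, 270, 340]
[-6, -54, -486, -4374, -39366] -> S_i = -6*9^i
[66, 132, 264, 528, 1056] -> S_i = 66*2^i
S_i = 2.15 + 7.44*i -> [2.15, 9.59, 17.03, 24.47, 31.91]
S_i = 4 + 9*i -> [4, 13, 22, 31, 40]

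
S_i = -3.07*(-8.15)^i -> [-3.07, 25.02, -203.92, 1661.92, -13544.68]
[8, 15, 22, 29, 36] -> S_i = 8 + 7*i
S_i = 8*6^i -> [8, 48, 288, 1728, 10368]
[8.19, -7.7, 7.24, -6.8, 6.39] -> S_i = 8.19*(-0.94)^i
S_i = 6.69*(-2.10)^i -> [6.69, -14.05, 29.5, -61.96, 130.11]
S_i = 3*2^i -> [3, 6, 12, 24, 48]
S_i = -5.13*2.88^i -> [-5.13, -14.77, -42.55, -122.54, -352.93]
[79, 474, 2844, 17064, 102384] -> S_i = 79*6^i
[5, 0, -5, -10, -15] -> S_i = 5 + -5*i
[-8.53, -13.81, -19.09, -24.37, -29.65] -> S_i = -8.53 + -5.28*i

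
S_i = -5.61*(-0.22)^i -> [-5.61, 1.23, -0.27, 0.06, -0.01]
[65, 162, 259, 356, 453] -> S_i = 65 + 97*i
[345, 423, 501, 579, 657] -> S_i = 345 + 78*i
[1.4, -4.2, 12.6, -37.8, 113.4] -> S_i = 1.40*(-3.00)^i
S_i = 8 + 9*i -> [8, 17, 26, 35, 44]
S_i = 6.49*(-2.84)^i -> [6.49, -18.43, 52.35, -148.66, 422.2]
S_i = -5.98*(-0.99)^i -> [-5.98, 5.92, -5.86, 5.8, -5.74]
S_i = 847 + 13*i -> [847, 860, 873, 886, 899]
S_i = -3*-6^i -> [-3, 18, -108, 648, -3888]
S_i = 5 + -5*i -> [5, 0, -5, -10, -15]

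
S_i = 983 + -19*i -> [983, 964, 945, 926, 907]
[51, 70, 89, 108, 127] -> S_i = 51 + 19*i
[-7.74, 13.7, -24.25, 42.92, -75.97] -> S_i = -7.74*(-1.77)^i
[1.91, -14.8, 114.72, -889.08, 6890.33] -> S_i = 1.91*(-7.75)^i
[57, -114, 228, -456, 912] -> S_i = 57*-2^i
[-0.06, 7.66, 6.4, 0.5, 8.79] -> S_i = Random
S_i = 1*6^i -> [1, 6, 36, 216, 1296]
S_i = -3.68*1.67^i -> [-3.68, -6.15, -10.26, -17.14, -28.62]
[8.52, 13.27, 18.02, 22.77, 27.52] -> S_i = 8.52 + 4.75*i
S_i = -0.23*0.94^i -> [-0.23, -0.22, -0.2, -0.19, -0.18]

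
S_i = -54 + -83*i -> [-54, -137, -220, -303, -386]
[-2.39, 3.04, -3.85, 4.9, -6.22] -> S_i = -2.39*(-1.27)^i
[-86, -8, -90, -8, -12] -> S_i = Random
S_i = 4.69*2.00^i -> [4.69, 9.38, 18.76, 37.52, 75.04]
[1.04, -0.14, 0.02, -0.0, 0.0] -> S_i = 1.04*(-0.13)^i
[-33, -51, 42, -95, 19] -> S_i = Random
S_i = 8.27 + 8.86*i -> [8.27, 17.13, 25.99, 34.85, 43.71]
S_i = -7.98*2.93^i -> [-7.98, -23.38, -68.51, -200.73, -588.13]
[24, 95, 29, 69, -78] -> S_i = Random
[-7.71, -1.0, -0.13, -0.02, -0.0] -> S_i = -7.71*0.13^i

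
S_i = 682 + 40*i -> [682, 722, 762, 802, 842]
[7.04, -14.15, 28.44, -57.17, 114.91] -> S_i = 7.04*(-2.01)^i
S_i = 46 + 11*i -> [46, 57, 68, 79, 90]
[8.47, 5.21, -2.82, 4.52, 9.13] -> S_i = Random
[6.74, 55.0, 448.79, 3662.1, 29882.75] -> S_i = 6.74*8.16^i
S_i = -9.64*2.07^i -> [-9.64, -19.95, -41.31, -85.5, -176.99]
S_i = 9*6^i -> [9, 54, 324, 1944, 11664]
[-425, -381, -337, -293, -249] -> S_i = -425 + 44*i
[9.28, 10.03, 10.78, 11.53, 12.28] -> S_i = 9.28 + 0.75*i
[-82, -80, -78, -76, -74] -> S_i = -82 + 2*i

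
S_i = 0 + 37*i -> [0, 37, 74, 111, 148]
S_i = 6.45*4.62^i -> [6.45, 29.8, 137.67, 636.04, 2938.51]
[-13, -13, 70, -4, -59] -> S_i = Random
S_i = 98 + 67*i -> [98, 165, 232, 299, 366]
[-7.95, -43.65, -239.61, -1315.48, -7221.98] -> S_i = -7.95*5.49^i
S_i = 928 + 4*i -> [928, 932, 936, 940, 944]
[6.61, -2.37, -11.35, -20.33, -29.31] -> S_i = 6.61 + -8.98*i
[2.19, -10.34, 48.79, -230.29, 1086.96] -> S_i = 2.19*(-4.72)^i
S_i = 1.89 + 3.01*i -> [1.89, 4.9, 7.91, 10.92, 13.93]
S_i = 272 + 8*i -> [272, 280, 288, 296, 304]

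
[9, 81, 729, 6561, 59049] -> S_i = 9*9^i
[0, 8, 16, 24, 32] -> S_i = 0 + 8*i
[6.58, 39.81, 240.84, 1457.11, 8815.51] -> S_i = 6.58*6.05^i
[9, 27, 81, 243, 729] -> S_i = 9*3^i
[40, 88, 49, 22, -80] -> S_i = Random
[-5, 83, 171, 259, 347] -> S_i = -5 + 88*i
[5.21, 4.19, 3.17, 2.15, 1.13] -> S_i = 5.21 + -1.02*i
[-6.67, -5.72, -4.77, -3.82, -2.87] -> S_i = -6.67 + 0.95*i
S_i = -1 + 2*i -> [-1, 1, 3, 5, 7]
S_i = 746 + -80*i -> [746, 666, 586, 506, 426]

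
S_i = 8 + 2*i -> [8, 10, 12, 14, 16]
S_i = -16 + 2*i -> [-16, -14, -12, -10, -8]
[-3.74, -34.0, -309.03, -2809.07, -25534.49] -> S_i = -3.74*9.09^i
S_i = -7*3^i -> [-7, -21, -63, -189, -567]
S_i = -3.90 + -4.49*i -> [-3.9, -8.39, -12.88, -17.37, -21.86]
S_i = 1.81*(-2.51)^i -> [1.81, -4.54, 11.4, -28.62, 71.84]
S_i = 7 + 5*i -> [7, 12, 17, 22, 27]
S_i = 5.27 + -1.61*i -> [5.27, 3.66, 2.05, 0.44, -1.17]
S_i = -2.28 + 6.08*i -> [-2.28, 3.8, 9.88, 15.96, 22.04]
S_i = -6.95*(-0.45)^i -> [-6.95, 3.13, -1.41, 0.63, -0.28]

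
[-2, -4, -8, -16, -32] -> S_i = -2*2^i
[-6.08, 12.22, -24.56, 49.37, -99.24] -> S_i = -6.08*(-2.01)^i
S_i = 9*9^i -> [9, 81, 729, 6561, 59049]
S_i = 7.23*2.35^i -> [7.23, 16.99, 39.93, 93.83, 220.5]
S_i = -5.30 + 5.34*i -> [-5.3, 0.04, 5.38, 10.72, 16.06]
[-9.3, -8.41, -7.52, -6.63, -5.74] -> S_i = -9.30 + 0.89*i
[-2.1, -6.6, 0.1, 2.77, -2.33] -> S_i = Random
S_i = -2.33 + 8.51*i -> [-2.33, 6.18, 14.69, 23.2, 31.71]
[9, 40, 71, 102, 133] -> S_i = 9 + 31*i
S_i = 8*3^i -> [8, 24, 72, 216, 648]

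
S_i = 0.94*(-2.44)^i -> [0.94, -2.29, 5.6, -13.66, 33.32]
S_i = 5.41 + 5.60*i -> [5.41, 11.01, 16.61, 22.21, 27.81]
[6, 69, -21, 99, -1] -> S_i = Random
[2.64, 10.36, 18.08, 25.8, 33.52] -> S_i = 2.64 + 7.72*i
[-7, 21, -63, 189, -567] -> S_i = -7*-3^i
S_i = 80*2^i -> [80, 160, 320, 640, 1280]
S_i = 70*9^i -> [70, 630, 5670, 51030, 459270]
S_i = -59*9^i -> [-59, -531, -4779, -43011, -387099]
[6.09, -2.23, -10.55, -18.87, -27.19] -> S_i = 6.09 + -8.32*i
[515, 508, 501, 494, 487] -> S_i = 515 + -7*i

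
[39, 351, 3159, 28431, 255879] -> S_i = 39*9^i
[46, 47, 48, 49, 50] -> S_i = 46 + 1*i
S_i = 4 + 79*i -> [4, 83, 162, 241, 320]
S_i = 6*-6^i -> [6, -36, 216, -1296, 7776]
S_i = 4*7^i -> [4, 28, 196, 1372, 9604]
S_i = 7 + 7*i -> [7, 14, 21, 28, 35]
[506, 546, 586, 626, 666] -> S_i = 506 + 40*i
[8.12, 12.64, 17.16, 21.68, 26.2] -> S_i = 8.12 + 4.52*i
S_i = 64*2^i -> [64, 128, 256, 512, 1024]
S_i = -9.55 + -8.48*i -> [-9.55, -18.03, -26.51, -34.99, -43.47]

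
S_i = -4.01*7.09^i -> [-4.01, -28.43, -201.58, -1429.17, -10132.8]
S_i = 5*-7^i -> [5, -35, 245, -1715, 12005]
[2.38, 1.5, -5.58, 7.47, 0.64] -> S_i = Random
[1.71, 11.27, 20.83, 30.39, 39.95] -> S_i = 1.71 + 9.56*i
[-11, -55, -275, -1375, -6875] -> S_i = -11*5^i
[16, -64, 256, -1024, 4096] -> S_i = 16*-4^i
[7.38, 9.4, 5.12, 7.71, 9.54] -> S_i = Random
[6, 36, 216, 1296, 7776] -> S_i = 6*6^i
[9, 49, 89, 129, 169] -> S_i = 9 + 40*i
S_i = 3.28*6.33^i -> [3.28, 20.76, 131.43, 831.93, 5266.09]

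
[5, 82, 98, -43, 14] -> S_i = Random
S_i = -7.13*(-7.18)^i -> [-7.13, 51.19, -367.57, 2639.14, -18949.04]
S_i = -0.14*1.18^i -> [-0.14, -0.17, -0.19, -0.23, -0.27]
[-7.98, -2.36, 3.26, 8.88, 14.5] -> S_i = -7.98 + 5.62*i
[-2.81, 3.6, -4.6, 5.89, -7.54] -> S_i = -2.81*(-1.28)^i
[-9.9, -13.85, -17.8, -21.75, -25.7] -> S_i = -9.90 + -3.95*i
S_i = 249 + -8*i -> [249, 241, 233, 225, 217]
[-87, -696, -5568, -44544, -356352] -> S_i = -87*8^i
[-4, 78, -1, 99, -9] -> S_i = Random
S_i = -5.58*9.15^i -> [-5.58, -51.06, -467.17, -4274.62, -39112.77]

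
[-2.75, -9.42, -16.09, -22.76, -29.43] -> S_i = -2.75 + -6.67*i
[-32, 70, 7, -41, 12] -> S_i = Random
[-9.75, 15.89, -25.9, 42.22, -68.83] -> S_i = -9.75*(-1.63)^i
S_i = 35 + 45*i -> [35, 80, 125, 170, 215]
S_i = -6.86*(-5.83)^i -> [-6.86, 39.99, -233.16, 1359.35, -7924.98]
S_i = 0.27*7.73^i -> [0.27, 2.09, 16.13, 124.71, 964.01]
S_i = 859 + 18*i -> [859, 877, 895, 913, 931]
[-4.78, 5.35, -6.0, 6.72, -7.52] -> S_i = -4.78*(-1.12)^i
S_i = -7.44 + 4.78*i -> [-7.44, -2.66, 2.12, 6.9, 11.68]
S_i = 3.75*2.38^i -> [3.75, 8.92, 21.24, 50.55, 120.32]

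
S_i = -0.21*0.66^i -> [-0.21, -0.14, -0.09, -0.06, -0.04]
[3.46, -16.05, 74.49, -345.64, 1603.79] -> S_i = 3.46*(-4.64)^i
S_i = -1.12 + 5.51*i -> [-1.12, 4.39, 9.9, 15.41, 20.92]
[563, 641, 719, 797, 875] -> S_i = 563 + 78*i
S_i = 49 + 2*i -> [49, 51, 53, 55, 57]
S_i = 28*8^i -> [28, 224, 1792, 14336, 114688]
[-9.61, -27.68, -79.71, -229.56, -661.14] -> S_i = -9.61*2.88^i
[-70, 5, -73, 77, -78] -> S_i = Random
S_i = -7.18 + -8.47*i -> [-7.18, -15.65, -24.12, -32.59, -41.06]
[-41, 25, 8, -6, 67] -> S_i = Random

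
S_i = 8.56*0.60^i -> [8.56, 5.14, 3.08, 1.85, 1.11]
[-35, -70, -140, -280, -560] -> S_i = -35*2^i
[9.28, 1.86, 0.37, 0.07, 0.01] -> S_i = 9.28*0.20^i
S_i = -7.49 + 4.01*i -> [-7.49, -3.48, 0.53, 4.54, 8.55]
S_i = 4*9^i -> [4, 36, 324, 2916, 26244]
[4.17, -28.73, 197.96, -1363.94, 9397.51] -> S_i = 4.17*(-6.89)^i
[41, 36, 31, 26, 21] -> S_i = 41 + -5*i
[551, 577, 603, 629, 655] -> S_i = 551 + 26*i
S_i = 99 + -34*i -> [99, 65, 31, -3, -37]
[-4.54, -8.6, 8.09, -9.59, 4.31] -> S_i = Random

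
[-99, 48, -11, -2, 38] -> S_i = Random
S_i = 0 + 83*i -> [0, 83, 166, 249, 332]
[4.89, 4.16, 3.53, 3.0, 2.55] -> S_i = 4.89*0.85^i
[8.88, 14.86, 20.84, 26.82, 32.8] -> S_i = 8.88 + 5.98*i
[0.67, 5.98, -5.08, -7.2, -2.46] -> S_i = Random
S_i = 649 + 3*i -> [649, 652, 655, 658, 661]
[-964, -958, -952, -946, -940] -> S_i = -964 + 6*i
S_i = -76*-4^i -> [-76, 304, -1216, 4864, -19456]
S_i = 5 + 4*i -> [5, 9, 13, 17, 21]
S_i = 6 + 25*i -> [6, 31, 56, 81, 106]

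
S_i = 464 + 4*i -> [464, 468, 472, 476, 480]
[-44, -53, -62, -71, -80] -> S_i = -44 + -9*i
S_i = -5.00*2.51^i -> [-5.0, -12.55, -31.5, -79.07, -198.46]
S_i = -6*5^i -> [-6, -30, -150, -750, -3750]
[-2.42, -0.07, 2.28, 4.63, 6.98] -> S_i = -2.42 + 2.35*i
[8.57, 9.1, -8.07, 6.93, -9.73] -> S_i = Random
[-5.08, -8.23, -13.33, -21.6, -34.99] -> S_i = -5.08*1.62^i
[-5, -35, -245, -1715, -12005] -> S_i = -5*7^i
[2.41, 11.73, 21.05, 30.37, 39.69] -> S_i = 2.41 + 9.32*i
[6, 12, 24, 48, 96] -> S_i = 6*2^i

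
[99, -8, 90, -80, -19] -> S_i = Random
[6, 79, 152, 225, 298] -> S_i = 6 + 73*i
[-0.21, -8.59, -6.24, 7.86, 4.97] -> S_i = Random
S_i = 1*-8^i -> [1, -8, 64, -512, 4096]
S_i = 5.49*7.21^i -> [5.49, 39.58, 285.39, 2057.68, 14835.88]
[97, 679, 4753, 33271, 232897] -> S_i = 97*7^i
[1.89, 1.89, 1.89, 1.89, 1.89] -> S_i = 1.89*1.00^i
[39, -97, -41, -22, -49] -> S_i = Random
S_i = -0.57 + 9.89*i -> [-0.57, 9.32, 19.21, 29.1, 38.99]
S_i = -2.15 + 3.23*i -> [-2.15, 1.08, 4.31, 7.54, 10.77]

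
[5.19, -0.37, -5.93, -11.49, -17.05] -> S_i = 5.19 + -5.56*i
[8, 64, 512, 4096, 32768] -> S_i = 8*8^i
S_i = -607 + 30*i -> [-607, -577, -547, -517, -487]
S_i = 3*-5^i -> [3, -15, 75, -375, 1875]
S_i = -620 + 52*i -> [-620, -568, -516, -464, -412]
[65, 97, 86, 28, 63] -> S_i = Random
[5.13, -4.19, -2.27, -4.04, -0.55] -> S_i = Random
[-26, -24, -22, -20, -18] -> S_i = -26 + 2*i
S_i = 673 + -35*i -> [673, 638, 603, 568, 533]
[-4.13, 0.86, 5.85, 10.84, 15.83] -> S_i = -4.13 + 4.99*i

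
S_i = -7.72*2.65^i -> [-7.72, -20.46, -54.21, -143.67, -380.72]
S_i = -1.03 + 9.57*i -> [-1.03, 8.54, 18.11, 27.68, 37.25]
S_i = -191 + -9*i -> [-191, -200, -209, -218, -227]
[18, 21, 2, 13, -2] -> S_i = Random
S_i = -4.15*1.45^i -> [-4.15, -6.02, -8.73, -12.65, -18.35]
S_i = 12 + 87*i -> [12, 99, 186, 273, 360]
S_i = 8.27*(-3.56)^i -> [8.27, -29.44, 104.81, -373.13, 1328.33]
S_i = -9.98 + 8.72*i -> [-9.98, -1.26, 7.46, 16.18, 24.9]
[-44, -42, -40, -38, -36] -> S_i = -44 + 2*i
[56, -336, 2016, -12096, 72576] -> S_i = 56*-6^i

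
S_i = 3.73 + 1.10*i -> [3.73, 4.83, 5.93, 7.03, 8.13]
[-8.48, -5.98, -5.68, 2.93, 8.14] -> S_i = Random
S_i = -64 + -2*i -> [-64, -66, -68, -70, -72]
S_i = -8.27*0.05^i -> [-8.27, -0.41, -0.02, -0.0, -0.0]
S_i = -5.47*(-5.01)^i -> [-5.47, 27.4, -137.3, 687.86, -3446.18]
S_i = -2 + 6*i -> [-2, 4, 10, 16, 22]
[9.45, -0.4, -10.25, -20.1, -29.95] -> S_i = 9.45 + -9.85*i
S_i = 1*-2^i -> [1, -2, 4, -8, 16]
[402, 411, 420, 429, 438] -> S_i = 402 + 9*i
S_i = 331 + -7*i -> [331, 324, 317, 310, 303]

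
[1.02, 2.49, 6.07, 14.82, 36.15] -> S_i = 1.02*2.44^i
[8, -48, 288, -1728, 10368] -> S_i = 8*-6^i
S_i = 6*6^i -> [6, 36, 216, 1296, 7776]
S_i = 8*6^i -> [8, 48, 288, 1728, 10368]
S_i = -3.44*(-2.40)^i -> [-3.44, 8.26, -19.81, 47.55, -114.13]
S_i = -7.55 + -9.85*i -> [-7.55, -17.4, -27.25, -37.1, -46.95]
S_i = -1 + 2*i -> [-1, 1, 3, 5, 7]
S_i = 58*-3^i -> [58, -174, 522, -1566, 4698]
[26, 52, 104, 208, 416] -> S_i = 26*2^i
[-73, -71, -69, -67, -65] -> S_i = -73 + 2*i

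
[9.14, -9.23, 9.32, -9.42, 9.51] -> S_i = 9.14*(-1.01)^i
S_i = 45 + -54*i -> [45, -9, -63, -117, -171]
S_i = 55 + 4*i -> [55, 59, 63, 67, 71]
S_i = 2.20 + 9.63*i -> [2.2, 11.83, 21.46, 31.09, 40.72]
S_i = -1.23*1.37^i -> [-1.23, -1.69, -2.31, -3.16, -4.33]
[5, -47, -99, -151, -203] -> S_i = 5 + -52*i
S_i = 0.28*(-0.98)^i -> [0.28, -0.27, 0.27, -0.26, 0.26]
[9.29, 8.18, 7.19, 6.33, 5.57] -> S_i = 9.29*0.88^i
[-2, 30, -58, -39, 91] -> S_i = Random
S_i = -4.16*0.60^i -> [-4.16, -2.5, -1.5, -0.9, -0.54]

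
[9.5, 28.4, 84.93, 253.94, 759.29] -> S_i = 9.50*2.99^i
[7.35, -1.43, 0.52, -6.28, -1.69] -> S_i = Random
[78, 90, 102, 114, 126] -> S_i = 78 + 12*i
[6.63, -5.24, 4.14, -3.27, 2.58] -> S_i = 6.63*(-0.79)^i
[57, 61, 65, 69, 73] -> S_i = 57 + 4*i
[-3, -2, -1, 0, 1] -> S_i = -3 + 1*i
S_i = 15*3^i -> [15, 45, 135, 405, 1215]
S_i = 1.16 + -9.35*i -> [1.16, -8.19, -17.54, -26.89, -36.24]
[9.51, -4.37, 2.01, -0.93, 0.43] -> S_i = 9.51*(-0.46)^i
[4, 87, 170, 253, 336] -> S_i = 4 + 83*i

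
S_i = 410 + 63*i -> [410, 473, 536, 599, 662]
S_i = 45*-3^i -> [45, -135, 405, -1215, 3645]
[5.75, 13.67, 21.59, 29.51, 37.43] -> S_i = 5.75 + 7.92*i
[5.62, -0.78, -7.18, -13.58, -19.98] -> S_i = 5.62 + -6.40*i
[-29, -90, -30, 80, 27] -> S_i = Random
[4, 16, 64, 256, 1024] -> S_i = 4*4^i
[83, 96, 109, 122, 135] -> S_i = 83 + 13*i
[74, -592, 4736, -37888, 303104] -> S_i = 74*-8^i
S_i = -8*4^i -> [-8, -32, -128, -512, -2048]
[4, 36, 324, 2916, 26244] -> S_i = 4*9^i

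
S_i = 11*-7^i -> [11, -77, 539, -3773, 26411]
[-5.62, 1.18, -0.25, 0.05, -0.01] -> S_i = -5.62*(-0.21)^i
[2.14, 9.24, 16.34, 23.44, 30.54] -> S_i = 2.14 + 7.10*i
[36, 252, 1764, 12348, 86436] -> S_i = 36*7^i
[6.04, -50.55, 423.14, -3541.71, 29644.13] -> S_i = 6.04*(-8.37)^i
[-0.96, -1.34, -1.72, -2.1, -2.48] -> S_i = -0.96 + -0.38*i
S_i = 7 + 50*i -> [7, 57, 107, 157, 207]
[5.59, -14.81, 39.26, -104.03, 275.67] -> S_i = 5.59*(-2.65)^i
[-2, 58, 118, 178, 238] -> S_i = -2 + 60*i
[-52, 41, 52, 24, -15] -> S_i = Random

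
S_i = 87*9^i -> [87, 783, 7047, 63423, 570807]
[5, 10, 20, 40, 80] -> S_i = 5*2^i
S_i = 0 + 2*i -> [0, 2, 4, 6, 8]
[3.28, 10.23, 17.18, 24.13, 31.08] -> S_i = 3.28 + 6.95*i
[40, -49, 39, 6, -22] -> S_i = Random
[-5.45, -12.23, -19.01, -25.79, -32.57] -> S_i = -5.45 + -6.78*i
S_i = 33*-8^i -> [33, -264, 2112, -16896, 135168]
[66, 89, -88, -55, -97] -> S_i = Random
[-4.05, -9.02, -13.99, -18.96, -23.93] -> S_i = -4.05 + -4.97*i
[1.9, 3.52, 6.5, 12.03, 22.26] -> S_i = 1.90*1.85^i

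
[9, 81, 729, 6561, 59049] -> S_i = 9*9^i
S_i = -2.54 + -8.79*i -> [-2.54, -11.33, -20.12, -28.91, -37.7]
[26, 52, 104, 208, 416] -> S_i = 26*2^i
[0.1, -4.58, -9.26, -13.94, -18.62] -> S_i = 0.10 + -4.68*i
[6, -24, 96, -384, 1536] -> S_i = 6*-4^i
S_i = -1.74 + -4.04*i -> [-1.74, -5.78, -9.82, -13.86, -17.9]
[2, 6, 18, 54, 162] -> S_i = 2*3^i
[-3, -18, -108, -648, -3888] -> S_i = -3*6^i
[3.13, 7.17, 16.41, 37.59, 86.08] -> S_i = 3.13*2.29^i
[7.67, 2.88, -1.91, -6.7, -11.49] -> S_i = 7.67 + -4.79*i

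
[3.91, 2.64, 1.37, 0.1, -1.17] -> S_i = 3.91 + -1.27*i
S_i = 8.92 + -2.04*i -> [8.92, 6.88, 4.84, 2.8, 0.76]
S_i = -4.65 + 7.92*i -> [-4.65, 3.27, 11.19, 19.11, 27.03]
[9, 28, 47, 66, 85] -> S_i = 9 + 19*i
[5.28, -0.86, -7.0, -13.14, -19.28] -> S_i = 5.28 + -6.14*i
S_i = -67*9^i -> [-67, -603, -5427, -48843, -439587]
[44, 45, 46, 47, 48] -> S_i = 44 + 1*i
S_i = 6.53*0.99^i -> [6.53, 6.46, 6.4, 6.34, 6.27]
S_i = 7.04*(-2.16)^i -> [7.04, -15.21, 32.85, -70.95, 153.25]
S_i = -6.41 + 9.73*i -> [-6.41, 3.32, 13.05, 22.78, 32.51]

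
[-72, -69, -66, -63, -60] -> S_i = -72 + 3*i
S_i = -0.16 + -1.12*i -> [-0.16, -1.28, -2.4, -3.52, -4.64]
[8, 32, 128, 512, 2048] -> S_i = 8*4^i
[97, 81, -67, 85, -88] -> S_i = Random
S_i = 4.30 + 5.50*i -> [4.3, 9.8, 15.3, 20.8, 26.3]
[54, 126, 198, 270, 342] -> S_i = 54 + 72*i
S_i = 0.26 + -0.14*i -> [0.26, 0.12, -0.02, -0.16, -0.3]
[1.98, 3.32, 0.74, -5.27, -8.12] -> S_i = Random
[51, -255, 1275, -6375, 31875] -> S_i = 51*-5^i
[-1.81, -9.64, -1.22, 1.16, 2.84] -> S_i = Random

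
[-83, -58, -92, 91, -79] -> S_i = Random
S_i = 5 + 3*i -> [5, 8, 11, 14, 17]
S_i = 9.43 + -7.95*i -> [9.43, 1.48, -6.47, -14.42, -22.37]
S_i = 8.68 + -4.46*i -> [8.68, 4.22, -0.24, -4.7, -9.16]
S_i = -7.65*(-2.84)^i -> [-7.65, 21.73, -61.7, 175.23, -497.66]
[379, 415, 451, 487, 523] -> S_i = 379 + 36*i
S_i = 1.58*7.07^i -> [1.58, 11.17, 78.98, 558.36, 3947.61]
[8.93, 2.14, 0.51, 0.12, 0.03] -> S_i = 8.93*0.24^i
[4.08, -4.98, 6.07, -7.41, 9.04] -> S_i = 4.08*(-1.22)^i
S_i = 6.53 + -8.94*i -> [6.53, -2.41, -11.35, -20.29, -29.23]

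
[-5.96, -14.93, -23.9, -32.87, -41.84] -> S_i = -5.96 + -8.97*i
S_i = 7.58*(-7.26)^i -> [7.58, -55.03, 399.52, -2900.54, 21057.93]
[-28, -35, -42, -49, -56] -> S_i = -28 + -7*i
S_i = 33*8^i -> [33, 264, 2112, 16896, 135168]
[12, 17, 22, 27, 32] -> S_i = 12 + 5*i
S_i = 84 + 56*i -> [84, 140, 196, 252, 308]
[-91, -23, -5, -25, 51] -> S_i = Random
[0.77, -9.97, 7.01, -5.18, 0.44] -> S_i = Random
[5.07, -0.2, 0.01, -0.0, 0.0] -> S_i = 5.07*(-0.04)^i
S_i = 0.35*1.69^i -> [0.35, 0.59, 1.0, 1.69, 2.86]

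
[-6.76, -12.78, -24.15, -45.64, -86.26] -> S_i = -6.76*1.89^i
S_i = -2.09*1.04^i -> [-2.09, -2.17, -2.26, -2.35, -2.45]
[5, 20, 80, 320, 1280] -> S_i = 5*4^i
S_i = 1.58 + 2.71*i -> [1.58, 4.29, 7.0, 9.71, 12.42]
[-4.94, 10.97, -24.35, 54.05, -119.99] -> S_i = -4.94*(-2.22)^i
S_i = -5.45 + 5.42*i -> [-5.45, -0.03, 5.39, 10.81, 16.23]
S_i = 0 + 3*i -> [0, 3, 6, 9, 12]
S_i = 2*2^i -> [2, 4, 8, 16, 32]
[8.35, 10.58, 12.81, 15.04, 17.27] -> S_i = 8.35 + 2.23*i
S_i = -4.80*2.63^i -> [-4.8, -12.62, -33.2, -87.32, -229.65]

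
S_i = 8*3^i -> [8, 24, 72, 216, 648]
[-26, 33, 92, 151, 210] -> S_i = -26 + 59*i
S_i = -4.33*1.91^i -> [-4.33, -8.27, -15.8, -30.17, -57.63]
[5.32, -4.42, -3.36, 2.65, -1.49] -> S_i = Random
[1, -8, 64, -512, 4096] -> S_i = 1*-8^i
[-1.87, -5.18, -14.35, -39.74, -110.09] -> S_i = -1.87*2.77^i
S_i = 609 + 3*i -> [609, 612, 615, 618, 621]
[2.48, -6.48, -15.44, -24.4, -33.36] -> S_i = 2.48 + -8.96*i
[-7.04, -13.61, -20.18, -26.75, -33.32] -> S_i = -7.04 + -6.57*i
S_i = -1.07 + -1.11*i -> [-1.07, -2.18, -3.29, -4.4, -5.51]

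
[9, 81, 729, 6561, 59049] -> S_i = 9*9^i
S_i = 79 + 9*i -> [79, 88, 97, 106, 115]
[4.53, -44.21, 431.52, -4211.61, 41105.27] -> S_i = 4.53*(-9.76)^i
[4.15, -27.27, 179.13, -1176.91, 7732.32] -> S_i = 4.15*(-6.57)^i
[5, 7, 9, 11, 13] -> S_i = 5 + 2*i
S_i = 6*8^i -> [6, 48, 384, 3072, 24576]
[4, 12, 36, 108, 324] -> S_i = 4*3^i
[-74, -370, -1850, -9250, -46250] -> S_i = -74*5^i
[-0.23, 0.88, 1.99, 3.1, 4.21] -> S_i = -0.23 + 1.11*i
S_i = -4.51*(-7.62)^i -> [-4.51, 34.37, -261.87, 1995.45, -15205.35]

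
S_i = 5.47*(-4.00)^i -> [5.47, -21.88, 87.52, -350.08, 1400.32]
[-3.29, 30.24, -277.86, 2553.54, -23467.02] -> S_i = -3.29*(-9.19)^i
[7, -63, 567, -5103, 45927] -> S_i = 7*-9^i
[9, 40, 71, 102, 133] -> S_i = 9 + 31*i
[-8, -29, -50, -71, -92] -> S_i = -8 + -21*i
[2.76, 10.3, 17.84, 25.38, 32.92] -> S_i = 2.76 + 7.54*i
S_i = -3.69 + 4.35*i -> [-3.69, 0.66, 5.01, 9.36, 13.71]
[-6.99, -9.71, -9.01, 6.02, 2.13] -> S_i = Random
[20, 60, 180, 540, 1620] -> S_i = 20*3^i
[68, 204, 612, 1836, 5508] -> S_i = 68*3^i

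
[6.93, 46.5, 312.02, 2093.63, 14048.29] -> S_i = 6.93*6.71^i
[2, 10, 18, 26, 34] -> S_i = 2 + 8*i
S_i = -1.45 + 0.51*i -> [-1.45, -0.94, -0.43, 0.08, 0.59]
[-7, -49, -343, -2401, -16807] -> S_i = -7*7^i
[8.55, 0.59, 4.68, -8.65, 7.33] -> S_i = Random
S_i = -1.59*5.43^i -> [-1.59, -8.63, -46.88, -254.56, -1382.28]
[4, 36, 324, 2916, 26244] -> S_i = 4*9^i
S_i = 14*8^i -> [14, 112, 896, 7168, 57344]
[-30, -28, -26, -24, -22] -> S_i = -30 + 2*i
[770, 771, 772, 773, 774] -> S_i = 770 + 1*i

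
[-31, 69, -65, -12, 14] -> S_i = Random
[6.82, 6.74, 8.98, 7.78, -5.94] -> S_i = Random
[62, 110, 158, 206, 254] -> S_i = 62 + 48*i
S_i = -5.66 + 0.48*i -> [-5.66, -5.18, -4.7, -4.22, -3.74]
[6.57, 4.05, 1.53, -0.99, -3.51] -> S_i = 6.57 + -2.52*i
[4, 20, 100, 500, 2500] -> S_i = 4*5^i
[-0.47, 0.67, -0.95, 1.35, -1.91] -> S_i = -0.47*(-1.42)^i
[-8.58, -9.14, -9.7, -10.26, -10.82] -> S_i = -8.58 + -0.56*i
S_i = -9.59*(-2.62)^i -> [-9.59, 25.13, -65.83, 172.47, -451.88]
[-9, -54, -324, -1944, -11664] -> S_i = -9*6^i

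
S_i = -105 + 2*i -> [-105, -103, -101, -99, -97]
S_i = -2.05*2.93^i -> [-2.05, -6.01, -17.6, -51.57, -151.09]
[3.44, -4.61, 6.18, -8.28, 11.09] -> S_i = 3.44*(-1.34)^i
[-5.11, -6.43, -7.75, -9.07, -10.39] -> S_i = -5.11 + -1.32*i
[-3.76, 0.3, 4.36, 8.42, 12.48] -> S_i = -3.76 + 4.06*i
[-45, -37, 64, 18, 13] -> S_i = Random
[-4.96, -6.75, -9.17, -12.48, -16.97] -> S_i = -4.96*1.36^i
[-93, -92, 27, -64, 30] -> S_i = Random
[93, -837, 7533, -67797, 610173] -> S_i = 93*-9^i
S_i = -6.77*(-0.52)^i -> [-6.77, 3.52, -1.83, 0.95, -0.49]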